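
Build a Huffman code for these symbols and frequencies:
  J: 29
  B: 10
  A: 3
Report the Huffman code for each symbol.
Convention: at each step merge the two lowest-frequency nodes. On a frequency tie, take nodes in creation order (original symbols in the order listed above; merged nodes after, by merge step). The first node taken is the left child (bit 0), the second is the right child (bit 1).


Huffman tree construction:
Step 1: Merge A(3) + B(10) = 13
Step 2: Merge (A+B)(13) + J(29) = 42
Read each symbol's code off the tree from the root (left child = 0, right child = 1).

Codes:
  J: 1 (length 1)
  B: 01 (length 2)
  A: 00 (length 2)
Average code length: 55/42 = 1.3095 bits/symbol


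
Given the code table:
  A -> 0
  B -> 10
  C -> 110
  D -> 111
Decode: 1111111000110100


Decoding:
111 -> D
111 -> D
10 -> B
0 -> A
0 -> A
110 -> C
10 -> B
0 -> A


Result: DDBAACBA


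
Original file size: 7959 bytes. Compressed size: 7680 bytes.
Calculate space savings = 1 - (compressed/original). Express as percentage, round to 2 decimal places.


ratio = compressed/original = 7680/7959 = 0.964945
savings = 1 - ratio = 1 - 0.964945 = 0.035055
as a percentage: 0.035055 * 100 = 3.51%

Space savings = 1 - 7680/7959 = 3.51%


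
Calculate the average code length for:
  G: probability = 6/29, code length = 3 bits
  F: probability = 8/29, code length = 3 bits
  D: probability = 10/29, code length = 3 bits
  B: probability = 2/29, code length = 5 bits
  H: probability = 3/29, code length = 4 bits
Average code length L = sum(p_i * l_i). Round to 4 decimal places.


Weighted contributions p_i * l_i:
  G: (6/29) * 3 = 18/29
  F: (8/29) * 3 = 24/29
  D: (10/29) * 3 = 30/29
  B: (2/29) * 5 = 10/29
  H: (3/29) * 4 = 12/29
Sum = (18 + 24 + 30 + 10 + 12)/29 = 94/29

L = 94/29 = 3.2414 bits/symbol


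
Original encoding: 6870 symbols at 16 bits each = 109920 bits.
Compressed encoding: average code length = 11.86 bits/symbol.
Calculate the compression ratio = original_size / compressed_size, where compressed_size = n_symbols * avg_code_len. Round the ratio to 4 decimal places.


original_size = n_symbols * orig_bits = 6870 * 16 = 109920 bits
compressed_size = n_symbols * avg_code_len = 6870 * 11.86 = 81478.2 bits
ratio = original_size / compressed_size = 109920 / 81478.2 = 1.3491

Compression ratio = 1.3491


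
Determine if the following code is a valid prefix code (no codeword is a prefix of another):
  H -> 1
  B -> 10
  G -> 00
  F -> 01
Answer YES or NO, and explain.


Checking each pair (does one codeword prefix another?):
  H='1' vs B='10': prefix -- VIOLATION

NO -- this is NOT a valid prefix code. H (1) is a prefix of B (10).


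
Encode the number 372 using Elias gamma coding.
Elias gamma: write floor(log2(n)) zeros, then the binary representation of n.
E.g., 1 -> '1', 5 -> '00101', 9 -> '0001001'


num_bits = floor(log2(372)) + 1 = 9
leading_zeros = num_bits - 1 = 8
binary(372) = 101110100

Elias gamma(372) = '00000000' + '101110100' = 00000000101110100 (17 bits)


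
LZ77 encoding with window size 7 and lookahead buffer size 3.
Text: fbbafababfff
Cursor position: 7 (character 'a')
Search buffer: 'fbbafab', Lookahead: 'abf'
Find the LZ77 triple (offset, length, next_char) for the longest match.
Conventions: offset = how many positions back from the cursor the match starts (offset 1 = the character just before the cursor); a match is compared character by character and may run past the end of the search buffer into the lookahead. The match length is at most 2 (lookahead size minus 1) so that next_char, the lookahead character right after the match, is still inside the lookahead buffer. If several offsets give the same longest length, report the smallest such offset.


Try each offset into the search buffer:
  offset=1 (pos 6, char 'b'): match length 0
  offset=2 (pos 5, char 'a'): match length 2
  offset=3 (pos 4, char 'f'): match length 0
  offset=4 (pos 3, char 'a'): match length 1
  offset=5 (pos 2, char 'b'): match length 0
  offset=6 (pos 1, char 'b'): match length 0
  offset=7 (pos 0, char 'f'): match length 0
Longest match has length 2 at offset 2.
next_char = character at position 7 + 2 = 9 -> 'f'

Best match: offset=2, length=2 (matching 'ab' starting at position 5)
LZ77 triple: (2, 2, 'f')


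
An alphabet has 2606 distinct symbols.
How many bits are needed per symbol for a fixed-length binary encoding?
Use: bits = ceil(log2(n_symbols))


log2(2606) = 11.3476
Bracket: 2^11 = 2048 < 2606 <= 2^12 = 4096
So ceil(log2(2606)) = 12

bits = ceil(log2(2606)) = ceil(11.3476) = 12 bits


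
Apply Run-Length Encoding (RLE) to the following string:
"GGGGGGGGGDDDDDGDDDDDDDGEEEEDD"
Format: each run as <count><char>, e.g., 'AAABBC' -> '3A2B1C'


Scanning runs left to right:
  i=0: run of 'G' x 9 -> '9G'
  i=9: run of 'D' x 5 -> '5D'
  i=14: run of 'G' x 1 -> '1G'
  i=15: run of 'D' x 7 -> '7D'
  i=22: run of 'G' x 1 -> '1G'
  i=23: run of 'E' x 4 -> '4E'
  i=27: run of 'D' x 2 -> '2D'

RLE = 9G5D1G7D1G4E2D


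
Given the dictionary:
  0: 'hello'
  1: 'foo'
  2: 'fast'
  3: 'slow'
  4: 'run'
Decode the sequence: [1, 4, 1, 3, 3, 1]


Look up each index in the dictionary:
  1 -> 'foo'
  4 -> 'run'
  1 -> 'foo'
  3 -> 'slow'
  3 -> 'slow'
  1 -> 'foo'

Decoded: "foo run foo slow slow foo"


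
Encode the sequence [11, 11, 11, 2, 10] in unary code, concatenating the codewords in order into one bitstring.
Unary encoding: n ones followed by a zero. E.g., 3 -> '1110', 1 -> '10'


Encode each number as n ones followed by a terminating 0:
  11 -> 111111111110 (12 bits)
  11 -> 111111111110 (12 bits)
  11 -> 111111111110 (12 bits)
  2 -> 110 (3 bits)
  10 -> 11111111110 (11 bits)
Total length = 12 + 12 + 12 + 3 + 11 = 50 bits.

Unary([11, 11, 11, 2, 10]) = 11111111111011111111111011111111111011011111111110 (50 bits)


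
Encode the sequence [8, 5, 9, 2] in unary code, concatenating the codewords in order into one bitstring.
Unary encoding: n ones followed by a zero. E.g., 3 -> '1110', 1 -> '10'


Encode each number as n ones followed by a terminating 0:
  8 -> 111111110 (9 bits)
  5 -> 111110 (6 bits)
  9 -> 1111111110 (10 bits)
  2 -> 110 (3 bits)
Total length = 9 + 6 + 10 + 3 = 28 bits.

Unary([8, 5, 9, 2]) = 1111111101111101111111110110 (28 bits)


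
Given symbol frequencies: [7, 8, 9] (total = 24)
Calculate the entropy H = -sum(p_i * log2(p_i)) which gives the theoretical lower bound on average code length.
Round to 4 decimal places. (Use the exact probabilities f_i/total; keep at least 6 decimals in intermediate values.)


Per-symbol terms -p_i * log2(p_i) with p_i = f_i/24:
  p = 7/24 = 0.291667: log2(p) = -1.777608, -p*log2(p) = 0.518469
  p = 8/24 = 0.333333: log2(p) = -1.584963, -p*log2(p) = 0.528321
  p = 9/24 = 0.375000: log2(p) = -1.415037, -p*log2(p) = 0.530639
H = 0.518469 + 0.528321 + 0.530639 = 1.577429

H = 1.5774 bits/symbol


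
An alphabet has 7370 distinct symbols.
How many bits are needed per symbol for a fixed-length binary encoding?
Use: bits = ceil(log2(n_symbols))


log2(7370) = 12.8474
Bracket: 2^12 = 4096 < 7370 <= 2^13 = 8192
So ceil(log2(7370)) = 13

bits = ceil(log2(7370)) = ceil(12.8474) = 13 bits


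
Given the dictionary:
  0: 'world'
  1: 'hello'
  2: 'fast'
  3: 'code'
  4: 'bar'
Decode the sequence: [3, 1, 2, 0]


Look up each index in the dictionary:
  3 -> 'code'
  1 -> 'hello'
  2 -> 'fast'
  0 -> 'world'

Decoded: "code hello fast world"


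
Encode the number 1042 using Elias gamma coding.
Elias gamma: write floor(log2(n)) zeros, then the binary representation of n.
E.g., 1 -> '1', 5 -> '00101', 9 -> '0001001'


num_bits = floor(log2(1042)) + 1 = 11
leading_zeros = num_bits - 1 = 10
binary(1042) = 10000010010

Elias gamma(1042) = '0000000000' + '10000010010' = 000000000010000010010 (21 bits)


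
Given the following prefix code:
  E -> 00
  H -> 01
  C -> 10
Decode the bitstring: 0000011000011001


Decoding step by step:
Bits 00 -> E
Bits 00 -> E
Bits 01 -> H
Bits 10 -> C
Bits 00 -> E
Bits 01 -> H
Bits 10 -> C
Bits 01 -> H


Decoded message: EEHCEHCH


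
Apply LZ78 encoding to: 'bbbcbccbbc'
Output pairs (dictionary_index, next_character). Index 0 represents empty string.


LZ78 encoding steps:
Dictionary: {0: ''}
Step 1: w='' (idx 0), next='b' -> output (0, 'b'), add 'b' as idx 1
Step 2: w='b' (idx 1), next='b' -> output (1, 'b'), add 'bb' as idx 2
Step 3: w='' (idx 0), next='c' -> output (0, 'c'), add 'c' as idx 3
Step 4: w='b' (idx 1), next='c' -> output (1, 'c'), add 'bc' as idx 4
Step 5: w='c' (idx 3), next='b' -> output (3, 'b'), add 'cb' as idx 5
Step 6: w='bc' (idx 4), end of input -> output (4, '')


Encoded: [(0, 'b'), (1, 'b'), (0, 'c'), (1, 'c'), (3, 'b'), (4, '')]


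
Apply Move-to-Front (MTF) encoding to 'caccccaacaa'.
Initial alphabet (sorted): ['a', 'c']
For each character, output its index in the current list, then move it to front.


MTF encoding:
'c': index 1 in ['a', 'c'] -> ['c', 'a']
'a': index 1 in ['c', 'a'] -> ['a', 'c']
'c': index 1 in ['a', 'c'] -> ['c', 'a']
'c': index 0 in ['c', 'a'] -> ['c', 'a']
'c': index 0 in ['c', 'a'] -> ['c', 'a']
'c': index 0 in ['c', 'a'] -> ['c', 'a']
'a': index 1 in ['c', 'a'] -> ['a', 'c']
'a': index 0 in ['a', 'c'] -> ['a', 'c']
'c': index 1 in ['a', 'c'] -> ['c', 'a']
'a': index 1 in ['c', 'a'] -> ['a', 'c']
'a': index 0 in ['a', 'c'] -> ['a', 'c']


Output: [1, 1, 1, 0, 0, 0, 1, 0, 1, 1, 0]


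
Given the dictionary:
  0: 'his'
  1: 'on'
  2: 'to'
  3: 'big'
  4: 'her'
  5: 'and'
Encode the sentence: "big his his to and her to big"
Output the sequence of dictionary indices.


Look up each word in the dictionary:
  'big' -> 3
  'his' -> 0
  'his' -> 0
  'to' -> 2
  'and' -> 5
  'her' -> 4
  'to' -> 2
  'big' -> 3

Encoded: [3, 0, 0, 2, 5, 4, 2, 3]


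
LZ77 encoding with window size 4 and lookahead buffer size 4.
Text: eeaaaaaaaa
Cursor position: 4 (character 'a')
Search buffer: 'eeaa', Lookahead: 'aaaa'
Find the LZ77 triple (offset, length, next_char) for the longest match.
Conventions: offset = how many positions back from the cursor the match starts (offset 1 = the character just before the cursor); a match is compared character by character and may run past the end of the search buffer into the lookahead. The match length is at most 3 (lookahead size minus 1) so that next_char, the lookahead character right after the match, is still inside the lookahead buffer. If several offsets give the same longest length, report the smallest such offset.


Try each offset into the search buffer:
  offset=1 (pos 3, char 'a'): match length 3
  offset=2 (pos 2, char 'a'): match length 3
  offset=3 (pos 1, char 'e'): match length 0
  offset=4 (pos 0, char 'e'): match length 0
Longest match has length 3, found at offsets 1, 2; take the smallest, offset 1.
next_char = character at position 4 + 3 = 7 -> 'a'

Best match: offset=1, length=3 (matching 'aaa' starting at position 3)
LZ77 triple: (1, 3, 'a')


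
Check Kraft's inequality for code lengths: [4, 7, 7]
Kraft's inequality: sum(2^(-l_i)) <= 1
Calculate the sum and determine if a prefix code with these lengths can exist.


Sum = 2^(-4) + 2^(-7) + 2^(-7)
    = 0.0625 + 0.0078125 + 0.0078125
    = 10/128 = 0.078125
Since 0.078125 <= 1, Kraft's inequality IS satisfied.
A prefix code with these lengths CAN exist.

Kraft sum = 0.078125. Satisfied.


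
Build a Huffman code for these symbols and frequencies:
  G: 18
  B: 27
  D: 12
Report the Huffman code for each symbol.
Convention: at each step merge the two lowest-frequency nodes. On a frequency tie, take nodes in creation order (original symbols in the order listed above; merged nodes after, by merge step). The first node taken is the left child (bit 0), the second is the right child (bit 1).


Huffman tree construction:
Step 1: Merge D(12) + G(18) = 30
Step 2: Merge B(27) + (D+G)(30) = 57
Read each symbol's code off the tree from the root (left child = 0, right child = 1).

Codes:
  G: 11 (length 2)
  B: 0 (length 1)
  D: 10 (length 2)
Average code length: 87/57 = 1.5263 bits/symbol


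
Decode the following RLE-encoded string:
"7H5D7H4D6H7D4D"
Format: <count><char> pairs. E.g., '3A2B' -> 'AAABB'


Expanding each <count><char> pair:
  7H -> 'HHHHHHH'
  5D -> 'DDDDD'
  7H -> 'HHHHHHH'
  4D -> 'DDDD'
  6H -> 'HHHHHH'
  7D -> 'DDDDDDD'
  4D -> 'DDDD'

Decoded = HHHHHHHDDDDDHHHHHHHDDDDHHHHHHDDDDDDDDDDD


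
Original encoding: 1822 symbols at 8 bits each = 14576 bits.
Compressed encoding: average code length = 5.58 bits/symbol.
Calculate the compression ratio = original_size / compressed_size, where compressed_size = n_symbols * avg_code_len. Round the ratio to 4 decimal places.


original_size = n_symbols * orig_bits = 1822 * 8 = 14576 bits
compressed_size = n_symbols * avg_code_len = 1822 * 5.58 = 10166.76 bits
ratio = original_size / compressed_size = 14576 / 10166.76 = 1.4337

Compression ratio = 1.4337


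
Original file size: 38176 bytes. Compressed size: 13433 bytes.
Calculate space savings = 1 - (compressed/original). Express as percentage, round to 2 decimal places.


ratio = compressed/original = 13433/38176 = 0.35187
savings = 1 - ratio = 1 - 0.35187 = 0.64813
as a percentage: 0.64813 * 100 = 64.81%

Space savings = 1 - 13433/38176 = 64.81%


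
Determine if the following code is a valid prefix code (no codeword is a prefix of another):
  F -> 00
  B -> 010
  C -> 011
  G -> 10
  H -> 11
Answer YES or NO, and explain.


Checking each pair (does one codeword prefix another?):
  F='00' vs B='010': no prefix
  F='00' vs C='011': no prefix
  F='00' vs G='10': no prefix
  F='00' vs H='11': no prefix
  B='010' vs F='00': no prefix
  B='010' vs C='011': no prefix
  B='010' vs G='10': no prefix
  B='010' vs H='11': no prefix
  C='011' vs F='00': no prefix
  C='011' vs B='010': no prefix
  C='011' vs G='10': no prefix
  C='011' vs H='11': no prefix
  G='10' vs F='00': no prefix
  G='10' vs B='010': no prefix
  G='10' vs C='011': no prefix
  G='10' vs H='11': no prefix
  H='11' vs F='00': no prefix
  H='11' vs B='010': no prefix
  H='11' vs C='011': no prefix
  H='11' vs G='10': no prefix
No violation found over all pairs.

YES -- this is a valid prefix code. No codeword is a prefix of any other codeword.


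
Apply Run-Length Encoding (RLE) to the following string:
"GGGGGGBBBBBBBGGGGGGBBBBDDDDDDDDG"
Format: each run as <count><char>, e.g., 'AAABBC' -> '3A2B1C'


Scanning runs left to right:
  i=0: run of 'G' x 6 -> '6G'
  i=6: run of 'B' x 7 -> '7B'
  i=13: run of 'G' x 6 -> '6G'
  i=19: run of 'B' x 4 -> '4B'
  i=23: run of 'D' x 8 -> '8D'
  i=31: run of 'G' x 1 -> '1G'

RLE = 6G7B6G4B8D1G


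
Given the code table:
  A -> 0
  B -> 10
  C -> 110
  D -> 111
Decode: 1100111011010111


Decoding:
110 -> C
0 -> A
111 -> D
0 -> A
110 -> C
10 -> B
111 -> D


Result: CADACBD


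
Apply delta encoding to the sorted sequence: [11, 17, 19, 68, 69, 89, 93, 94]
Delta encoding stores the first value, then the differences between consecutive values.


First value: 11
Deltas:
  17 - 11 = 6
  19 - 17 = 2
  68 - 19 = 49
  69 - 68 = 1
  89 - 69 = 20
  93 - 89 = 4
  94 - 93 = 1


Delta encoded: [11, 6, 2, 49, 1, 20, 4, 1]


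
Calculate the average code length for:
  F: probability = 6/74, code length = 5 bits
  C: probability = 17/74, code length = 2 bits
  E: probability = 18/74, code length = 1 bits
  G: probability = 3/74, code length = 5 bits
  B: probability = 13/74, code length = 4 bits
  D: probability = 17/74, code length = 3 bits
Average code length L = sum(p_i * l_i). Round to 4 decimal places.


Weighted contributions p_i * l_i:
  F: (6/74) * 5 = 30/74
  C: (17/74) * 2 = 34/74
  E: (18/74) * 1 = 18/74
  G: (3/74) * 5 = 15/74
  B: (13/74) * 4 = 52/74
  D: (17/74) * 3 = 51/74
Sum = (30 + 34 + 18 + 15 + 52 + 51)/74 = 200/74

L = 200/74 = 2.7027 bits/symbol


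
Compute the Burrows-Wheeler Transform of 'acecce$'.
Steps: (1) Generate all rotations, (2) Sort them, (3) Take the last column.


Rotations (sorted):
  0: $acecce -> last char: e
  1: acecce$ -> last char: $
  2: cce$ace -> last char: e
  3: ce$acec -> last char: c
  4: cecce$a -> last char: a
  5: e$acecc -> last char: c
  6: ecce$ac -> last char: c


BWT = e$ecacc


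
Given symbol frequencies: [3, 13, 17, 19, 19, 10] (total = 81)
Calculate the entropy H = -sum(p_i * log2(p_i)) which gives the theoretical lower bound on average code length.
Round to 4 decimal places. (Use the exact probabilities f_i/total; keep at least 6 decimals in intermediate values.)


Per-symbol terms -p_i * log2(p_i) with p_i = f_i/81:
  p = 3/81 = 0.037037: log2(p) = -4.754888, -p*log2(p) = 0.176107
  p = 13/81 = 0.160494: log2(p) = -2.639410, -p*log2(p) = 0.423609
  p = 17/81 = 0.209877: log2(p) = -2.252387, -p*log2(p) = 0.472723
  p = 19/81 = 0.234568: log2(p) = -2.091922, -p*log2(p) = 0.490698
  p = 19/81 = 0.234568: log2(p) = -2.091922, -p*log2(p) = 0.490698
  p = 10/81 = 0.123457: log2(p) = -3.017922, -p*log2(p) = 0.372583
H = 0.176107 + 0.423609 + 0.472723 + 0.490698 + 0.490698 + 0.372583 = 2.426418

H = 2.4264 bits/symbol


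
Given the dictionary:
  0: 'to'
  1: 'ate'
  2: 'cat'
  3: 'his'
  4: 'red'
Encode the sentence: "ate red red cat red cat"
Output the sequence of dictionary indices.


Look up each word in the dictionary:
  'ate' -> 1
  'red' -> 4
  'red' -> 4
  'cat' -> 2
  'red' -> 4
  'cat' -> 2

Encoded: [1, 4, 4, 2, 4, 2]


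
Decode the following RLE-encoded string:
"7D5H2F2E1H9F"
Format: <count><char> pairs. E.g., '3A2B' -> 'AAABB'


Expanding each <count><char> pair:
  7D -> 'DDDDDDD'
  5H -> 'HHHHH'
  2F -> 'FF'
  2E -> 'EE'
  1H -> 'H'
  9F -> 'FFFFFFFFF'

Decoded = DDDDDDDHHHHHFFEEHFFFFFFFFF


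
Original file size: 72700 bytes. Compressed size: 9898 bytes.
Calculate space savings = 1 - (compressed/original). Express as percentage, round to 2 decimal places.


ratio = compressed/original = 9898/72700 = 0.136149
savings = 1 - ratio = 1 - 0.136149 = 0.863851
as a percentage: 0.863851 * 100 = 86.39%

Space savings = 1 - 9898/72700 = 86.39%


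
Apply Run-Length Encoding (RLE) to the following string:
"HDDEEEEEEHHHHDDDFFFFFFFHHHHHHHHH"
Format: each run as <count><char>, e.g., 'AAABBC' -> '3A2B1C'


Scanning runs left to right:
  i=0: run of 'H' x 1 -> '1H'
  i=1: run of 'D' x 2 -> '2D'
  i=3: run of 'E' x 6 -> '6E'
  i=9: run of 'H' x 4 -> '4H'
  i=13: run of 'D' x 3 -> '3D'
  i=16: run of 'F' x 7 -> '7F'
  i=23: run of 'H' x 9 -> '9H'

RLE = 1H2D6E4H3D7F9H


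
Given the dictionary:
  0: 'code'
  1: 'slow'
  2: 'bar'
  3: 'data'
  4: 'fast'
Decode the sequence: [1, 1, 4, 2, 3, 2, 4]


Look up each index in the dictionary:
  1 -> 'slow'
  1 -> 'slow'
  4 -> 'fast'
  2 -> 'bar'
  3 -> 'data'
  2 -> 'bar'
  4 -> 'fast'

Decoded: "slow slow fast bar data bar fast"


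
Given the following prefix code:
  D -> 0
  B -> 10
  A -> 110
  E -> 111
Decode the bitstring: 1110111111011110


Decoding step by step:
Bits 111 -> E
Bits 0 -> D
Bits 111 -> E
Bits 111 -> E
Bits 0 -> D
Bits 111 -> E
Bits 10 -> B


Decoded message: EDEEDEB


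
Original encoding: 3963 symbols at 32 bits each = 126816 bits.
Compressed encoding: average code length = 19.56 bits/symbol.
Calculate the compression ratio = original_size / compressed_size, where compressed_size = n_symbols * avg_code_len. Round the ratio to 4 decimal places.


original_size = n_symbols * orig_bits = 3963 * 32 = 126816 bits
compressed_size = n_symbols * avg_code_len = 3963 * 19.56 = 77516.28 bits
ratio = original_size / compressed_size = 126816 / 77516.28 = 1.636

Compression ratio = 1.636


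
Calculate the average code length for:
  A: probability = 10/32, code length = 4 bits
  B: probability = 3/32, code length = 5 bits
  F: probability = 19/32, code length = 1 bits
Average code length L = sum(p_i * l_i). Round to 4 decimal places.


Weighted contributions p_i * l_i:
  A: (10/32) * 4 = 40/32
  B: (3/32) * 5 = 15/32
  F: (19/32) * 1 = 19/32
Sum = (40 + 15 + 19)/32 = 74/32

L = 74/32 = 2.3125 bits/symbol


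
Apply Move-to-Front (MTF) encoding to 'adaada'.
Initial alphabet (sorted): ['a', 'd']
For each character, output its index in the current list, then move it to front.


MTF encoding:
'a': index 0 in ['a', 'd'] -> ['a', 'd']
'd': index 1 in ['a', 'd'] -> ['d', 'a']
'a': index 1 in ['d', 'a'] -> ['a', 'd']
'a': index 0 in ['a', 'd'] -> ['a', 'd']
'd': index 1 in ['a', 'd'] -> ['d', 'a']
'a': index 1 in ['d', 'a'] -> ['a', 'd']


Output: [0, 1, 1, 0, 1, 1]


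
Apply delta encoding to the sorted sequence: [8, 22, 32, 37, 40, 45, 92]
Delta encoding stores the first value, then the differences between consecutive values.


First value: 8
Deltas:
  22 - 8 = 14
  32 - 22 = 10
  37 - 32 = 5
  40 - 37 = 3
  45 - 40 = 5
  92 - 45 = 47


Delta encoded: [8, 14, 10, 5, 3, 5, 47]


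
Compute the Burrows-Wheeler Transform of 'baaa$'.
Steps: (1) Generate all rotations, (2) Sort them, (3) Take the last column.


Rotations (sorted):
  0: $baaa -> last char: a
  1: a$baa -> last char: a
  2: aa$ba -> last char: a
  3: aaa$b -> last char: b
  4: baaa$ -> last char: $


BWT = aaab$


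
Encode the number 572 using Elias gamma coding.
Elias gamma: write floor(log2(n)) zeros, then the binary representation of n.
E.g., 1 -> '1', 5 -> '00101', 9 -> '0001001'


num_bits = floor(log2(572)) + 1 = 10
leading_zeros = num_bits - 1 = 9
binary(572) = 1000111100

Elias gamma(572) = '000000000' + '1000111100' = 0000000001000111100 (19 bits)


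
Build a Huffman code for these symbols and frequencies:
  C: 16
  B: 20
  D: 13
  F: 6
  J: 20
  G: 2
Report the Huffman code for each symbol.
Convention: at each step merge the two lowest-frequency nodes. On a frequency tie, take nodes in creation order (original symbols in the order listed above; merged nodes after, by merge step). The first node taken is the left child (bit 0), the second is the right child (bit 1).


Huffman tree construction:
Step 1: Merge G(2) + F(6) = 8
Step 2: Merge (G+F)(8) + D(13) = 21
Step 3: Merge C(16) + B(20) = 36
Step 4: Merge J(20) + ((G+F)+D)(21) = 41
Step 5: Merge (C+B)(36) + (J+((G+F)+D))(41) = 77
Read each symbol's code off the tree from the root (left child = 0, right child = 1).

Codes:
  C: 00 (length 2)
  B: 01 (length 2)
  D: 111 (length 3)
  F: 1101 (length 4)
  J: 10 (length 2)
  G: 1100 (length 4)
Average code length: 183/77 = 2.3766 bits/symbol


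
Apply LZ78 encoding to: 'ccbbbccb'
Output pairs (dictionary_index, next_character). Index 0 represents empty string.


LZ78 encoding steps:
Dictionary: {0: ''}
Step 1: w='' (idx 0), next='c' -> output (0, 'c'), add 'c' as idx 1
Step 2: w='c' (idx 1), next='b' -> output (1, 'b'), add 'cb' as idx 2
Step 3: w='' (idx 0), next='b' -> output (0, 'b'), add 'b' as idx 3
Step 4: w='b' (idx 3), next='c' -> output (3, 'c'), add 'bc' as idx 4
Step 5: w='cb' (idx 2), end of input -> output (2, '')


Encoded: [(0, 'c'), (1, 'b'), (0, 'b'), (3, 'c'), (2, '')]


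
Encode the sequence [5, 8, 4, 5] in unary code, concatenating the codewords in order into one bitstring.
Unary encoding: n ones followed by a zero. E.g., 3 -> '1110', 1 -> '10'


Encode each number as n ones followed by a terminating 0:
  5 -> 111110 (6 bits)
  8 -> 111111110 (9 bits)
  4 -> 11110 (5 bits)
  5 -> 111110 (6 bits)
Total length = 6 + 9 + 5 + 6 = 26 bits.

Unary([5, 8, 4, 5]) = 11111011111111011110111110 (26 bits)


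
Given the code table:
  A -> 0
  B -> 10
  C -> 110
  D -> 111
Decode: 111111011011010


Decoding:
111 -> D
111 -> D
0 -> A
110 -> C
110 -> C
10 -> B


Result: DDACCB


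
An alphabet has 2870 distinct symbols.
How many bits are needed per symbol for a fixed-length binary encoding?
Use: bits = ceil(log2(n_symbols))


log2(2870) = 11.4868
Bracket: 2^11 = 2048 < 2870 <= 2^12 = 4096
So ceil(log2(2870)) = 12

bits = ceil(log2(2870)) = ceil(11.4868) = 12 bits


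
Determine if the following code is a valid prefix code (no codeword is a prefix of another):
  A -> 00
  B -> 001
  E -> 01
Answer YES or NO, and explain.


Checking each pair (does one codeword prefix another?):
  A='00' vs B='001': prefix -- VIOLATION

NO -- this is NOT a valid prefix code. A (00) is a prefix of B (001).


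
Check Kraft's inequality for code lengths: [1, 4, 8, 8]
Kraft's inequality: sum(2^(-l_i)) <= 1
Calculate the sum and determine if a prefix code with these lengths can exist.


Sum = 2^(-1) + 2^(-4) + 2^(-8) + 2^(-8)
    = 0.5 + 0.0625 + 0.00390625 + 0.00390625
    = 146/256 = 0.5703125
Since 0.5703125 <= 1, Kraft's inequality IS satisfied.
A prefix code with these lengths CAN exist.

Kraft sum = 0.5703125. Satisfied.


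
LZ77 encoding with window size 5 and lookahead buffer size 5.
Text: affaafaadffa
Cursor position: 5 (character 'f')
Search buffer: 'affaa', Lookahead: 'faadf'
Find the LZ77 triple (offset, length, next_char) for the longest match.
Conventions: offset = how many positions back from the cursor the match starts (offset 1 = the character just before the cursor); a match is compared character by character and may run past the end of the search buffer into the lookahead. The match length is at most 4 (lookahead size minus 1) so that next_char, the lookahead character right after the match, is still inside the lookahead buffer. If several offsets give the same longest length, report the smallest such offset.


Try each offset into the search buffer:
  offset=1 (pos 4, char 'a'): match length 0
  offset=2 (pos 3, char 'a'): match length 0
  offset=3 (pos 2, char 'f'): match length 3
  offset=4 (pos 1, char 'f'): match length 1
  offset=5 (pos 0, char 'a'): match length 0
Longest match has length 3 at offset 3.
next_char = character at position 5 + 3 = 8 -> 'd'

Best match: offset=3, length=3 (matching 'faa' starting at position 2)
LZ77 triple: (3, 3, 'd')


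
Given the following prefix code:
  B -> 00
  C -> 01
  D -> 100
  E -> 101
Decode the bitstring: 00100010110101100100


Decoding step by step:
Bits 00 -> B
Bits 100 -> D
Bits 01 -> C
Bits 01 -> C
Bits 101 -> E
Bits 01 -> C
Bits 100 -> D
Bits 100 -> D


Decoded message: BDCCECDD


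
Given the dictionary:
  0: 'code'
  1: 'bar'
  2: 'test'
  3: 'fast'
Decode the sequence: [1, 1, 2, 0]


Look up each index in the dictionary:
  1 -> 'bar'
  1 -> 'bar'
  2 -> 'test'
  0 -> 'code'

Decoded: "bar bar test code"


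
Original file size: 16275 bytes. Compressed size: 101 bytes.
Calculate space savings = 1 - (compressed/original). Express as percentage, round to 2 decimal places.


ratio = compressed/original = 101/16275 = 0.006206
savings = 1 - ratio = 1 - 0.006206 = 0.993794
as a percentage: 0.993794 * 100 = 99.38%

Space savings = 1 - 101/16275 = 99.38%


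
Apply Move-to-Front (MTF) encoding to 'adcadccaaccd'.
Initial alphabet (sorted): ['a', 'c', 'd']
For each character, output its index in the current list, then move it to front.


MTF encoding:
'a': index 0 in ['a', 'c', 'd'] -> ['a', 'c', 'd']
'd': index 2 in ['a', 'c', 'd'] -> ['d', 'a', 'c']
'c': index 2 in ['d', 'a', 'c'] -> ['c', 'd', 'a']
'a': index 2 in ['c', 'd', 'a'] -> ['a', 'c', 'd']
'd': index 2 in ['a', 'c', 'd'] -> ['d', 'a', 'c']
'c': index 2 in ['d', 'a', 'c'] -> ['c', 'd', 'a']
'c': index 0 in ['c', 'd', 'a'] -> ['c', 'd', 'a']
'a': index 2 in ['c', 'd', 'a'] -> ['a', 'c', 'd']
'a': index 0 in ['a', 'c', 'd'] -> ['a', 'c', 'd']
'c': index 1 in ['a', 'c', 'd'] -> ['c', 'a', 'd']
'c': index 0 in ['c', 'a', 'd'] -> ['c', 'a', 'd']
'd': index 2 in ['c', 'a', 'd'] -> ['d', 'c', 'a']


Output: [0, 2, 2, 2, 2, 2, 0, 2, 0, 1, 0, 2]


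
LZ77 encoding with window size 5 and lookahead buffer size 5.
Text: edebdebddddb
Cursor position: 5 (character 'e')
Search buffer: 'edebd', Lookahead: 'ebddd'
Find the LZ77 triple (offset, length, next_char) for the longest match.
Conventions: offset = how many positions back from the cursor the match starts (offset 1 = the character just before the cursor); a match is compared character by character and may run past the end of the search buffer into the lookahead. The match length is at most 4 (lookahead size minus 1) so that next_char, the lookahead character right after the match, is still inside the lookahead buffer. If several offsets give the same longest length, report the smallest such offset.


Try each offset into the search buffer:
  offset=1 (pos 4, char 'd'): match length 0
  offset=2 (pos 3, char 'b'): match length 0
  offset=3 (pos 2, char 'e'): match length 3
  offset=4 (pos 1, char 'd'): match length 0
  offset=5 (pos 0, char 'e'): match length 1
Longest match has length 3 at offset 3.
next_char = character at position 5 + 3 = 8 -> 'd'

Best match: offset=3, length=3 (matching 'ebd' starting at position 2)
LZ77 triple: (3, 3, 'd')


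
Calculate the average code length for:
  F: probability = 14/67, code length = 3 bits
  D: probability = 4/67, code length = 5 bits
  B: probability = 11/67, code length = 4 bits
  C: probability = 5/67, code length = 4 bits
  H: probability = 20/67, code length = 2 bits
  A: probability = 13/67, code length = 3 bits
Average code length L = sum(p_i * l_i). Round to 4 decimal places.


Weighted contributions p_i * l_i:
  F: (14/67) * 3 = 42/67
  D: (4/67) * 5 = 20/67
  B: (11/67) * 4 = 44/67
  C: (5/67) * 4 = 20/67
  H: (20/67) * 2 = 40/67
  A: (13/67) * 3 = 39/67
Sum = (42 + 20 + 44 + 20 + 40 + 39)/67 = 205/67

L = 205/67 = 3.0597 bits/symbol


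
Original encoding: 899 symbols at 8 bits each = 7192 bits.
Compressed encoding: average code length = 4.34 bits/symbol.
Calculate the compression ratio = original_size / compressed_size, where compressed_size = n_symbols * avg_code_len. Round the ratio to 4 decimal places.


original_size = n_symbols * orig_bits = 899 * 8 = 7192 bits
compressed_size = n_symbols * avg_code_len = 899 * 4.34 = 3901.66 bits
ratio = original_size / compressed_size = 7192 / 3901.66 = 1.8433

Compression ratio = 1.8433


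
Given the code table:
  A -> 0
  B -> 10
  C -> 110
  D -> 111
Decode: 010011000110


Decoding:
0 -> A
10 -> B
0 -> A
110 -> C
0 -> A
0 -> A
110 -> C


Result: ABACAAC


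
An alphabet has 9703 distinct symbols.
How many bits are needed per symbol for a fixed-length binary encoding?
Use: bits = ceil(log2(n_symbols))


log2(9703) = 13.2442
Bracket: 2^13 = 8192 < 9703 <= 2^14 = 16384
So ceil(log2(9703)) = 14

bits = ceil(log2(9703)) = ceil(13.2442) = 14 bits


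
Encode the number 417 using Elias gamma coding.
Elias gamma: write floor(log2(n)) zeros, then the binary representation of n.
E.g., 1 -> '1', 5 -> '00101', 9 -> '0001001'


num_bits = floor(log2(417)) + 1 = 9
leading_zeros = num_bits - 1 = 8
binary(417) = 110100001

Elias gamma(417) = '00000000' + '110100001' = 00000000110100001 (17 bits)


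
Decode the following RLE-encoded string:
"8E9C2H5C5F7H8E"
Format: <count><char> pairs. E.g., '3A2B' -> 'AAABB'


Expanding each <count><char> pair:
  8E -> 'EEEEEEEE'
  9C -> 'CCCCCCCCC'
  2H -> 'HH'
  5C -> 'CCCCC'
  5F -> 'FFFFF'
  7H -> 'HHHHHHH'
  8E -> 'EEEEEEEE'

Decoded = EEEEEEEECCCCCCCCCHHCCCCCFFFFFHHHHHHHEEEEEEEE


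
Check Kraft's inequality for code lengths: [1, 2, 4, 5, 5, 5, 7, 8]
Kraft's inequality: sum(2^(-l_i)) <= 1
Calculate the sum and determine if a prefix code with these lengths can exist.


Sum = 2^(-1) + 2^(-2) + 2^(-4) + 2^(-5) + 2^(-5) + 2^(-5) + 2^(-7) + 2^(-8)
    = 0.5 + 0.25 + 0.0625 + 0.03125 + 0.03125 + 0.03125 + 0.0078125 + 0.00390625
    = 235/256 = 0.91796875
Since 0.91796875 <= 1, Kraft's inequality IS satisfied.
A prefix code with these lengths CAN exist.

Kraft sum = 0.91796875. Satisfied.


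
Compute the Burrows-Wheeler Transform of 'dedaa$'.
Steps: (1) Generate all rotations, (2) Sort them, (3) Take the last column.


Rotations (sorted):
  0: $dedaa -> last char: a
  1: a$deda -> last char: a
  2: aa$ded -> last char: d
  3: daa$de -> last char: e
  4: dedaa$ -> last char: $
  5: edaa$d -> last char: d


BWT = aade$d


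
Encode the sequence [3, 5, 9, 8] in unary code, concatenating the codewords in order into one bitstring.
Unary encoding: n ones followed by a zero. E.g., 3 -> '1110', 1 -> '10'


Encode each number as n ones followed by a terminating 0:
  3 -> 1110 (4 bits)
  5 -> 111110 (6 bits)
  9 -> 1111111110 (10 bits)
  8 -> 111111110 (9 bits)
Total length = 4 + 6 + 10 + 9 = 29 bits.

Unary([3, 5, 9, 8]) = 11101111101111111110111111110 (29 bits)


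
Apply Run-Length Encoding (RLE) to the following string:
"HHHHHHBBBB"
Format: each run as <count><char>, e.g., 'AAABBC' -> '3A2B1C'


Scanning runs left to right:
  i=0: run of 'H' x 6 -> '6H'
  i=6: run of 'B' x 4 -> '4B'

RLE = 6H4B


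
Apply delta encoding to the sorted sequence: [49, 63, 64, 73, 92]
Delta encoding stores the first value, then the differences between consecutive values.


First value: 49
Deltas:
  63 - 49 = 14
  64 - 63 = 1
  73 - 64 = 9
  92 - 73 = 19


Delta encoded: [49, 14, 1, 9, 19]


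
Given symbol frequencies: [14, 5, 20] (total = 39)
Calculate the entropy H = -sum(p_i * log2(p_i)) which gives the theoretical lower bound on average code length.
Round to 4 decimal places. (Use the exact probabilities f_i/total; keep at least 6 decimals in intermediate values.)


Per-symbol terms -p_i * log2(p_i) with p_i = f_i/39:
  p = 14/39 = 0.358974: log2(p) = -1.478047, -p*log2(p) = 0.530581
  p = 5/39 = 0.128205: log2(p) = -2.963474, -p*log2(p) = 0.379933
  p = 20/39 = 0.512821: log2(p) = -0.963474, -p*log2(p) = 0.494089
H = 0.530581 + 0.379933 + 0.494089 = 1.404603

H = 1.4046 bits/symbol


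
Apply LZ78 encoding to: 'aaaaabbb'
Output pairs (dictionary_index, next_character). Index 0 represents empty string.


LZ78 encoding steps:
Dictionary: {0: ''}
Step 1: w='' (idx 0), next='a' -> output (0, 'a'), add 'a' as idx 1
Step 2: w='a' (idx 1), next='a' -> output (1, 'a'), add 'aa' as idx 2
Step 3: w='aa' (idx 2), next='b' -> output (2, 'b'), add 'aab' as idx 3
Step 4: w='' (idx 0), next='b' -> output (0, 'b'), add 'b' as idx 4
Step 5: w='b' (idx 4), end of input -> output (4, '')


Encoded: [(0, 'a'), (1, 'a'), (2, 'b'), (0, 'b'), (4, '')]


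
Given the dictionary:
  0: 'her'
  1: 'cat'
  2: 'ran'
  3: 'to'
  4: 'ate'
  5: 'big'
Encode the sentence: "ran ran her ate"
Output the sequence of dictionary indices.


Look up each word in the dictionary:
  'ran' -> 2
  'ran' -> 2
  'her' -> 0
  'ate' -> 4

Encoded: [2, 2, 0, 4]


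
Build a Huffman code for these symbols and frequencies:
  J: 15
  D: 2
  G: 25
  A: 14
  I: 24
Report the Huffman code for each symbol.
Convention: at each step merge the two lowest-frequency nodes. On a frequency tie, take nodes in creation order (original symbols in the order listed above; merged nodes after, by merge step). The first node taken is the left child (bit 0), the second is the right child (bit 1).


Huffman tree construction:
Step 1: Merge D(2) + A(14) = 16
Step 2: Merge J(15) + (D+A)(16) = 31
Step 3: Merge I(24) + G(25) = 49
Step 4: Merge (J+(D+A))(31) + (I+G)(49) = 80
Read each symbol's code off the tree from the root (left child = 0, right child = 1).

Codes:
  J: 00 (length 2)
  D: 010 (length 3)
  G: 11 (length 2)
  A: 011 (length 3)
  I: 10 (length 2)
Average code length: 176/80 = 2.2000 bits/symbol


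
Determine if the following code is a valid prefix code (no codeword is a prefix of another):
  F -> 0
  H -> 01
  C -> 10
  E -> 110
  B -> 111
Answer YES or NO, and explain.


Checking each pair (does one codeword prefix another?):
  F='0' vs H='01': prefix -- VIOLATION

NO -- this is NOT a valid prefix code. F (0) is a prefix of H (01).


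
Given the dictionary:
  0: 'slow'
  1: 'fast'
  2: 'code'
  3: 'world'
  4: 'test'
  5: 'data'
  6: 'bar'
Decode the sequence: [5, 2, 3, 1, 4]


Look up each index in the dictionary:
  5 -> 'data'
  2 -> 'code'
  3 -> 'world'
  1 -> 'fast'
  4 -> 'test'

Decoded: "data code world fast test"


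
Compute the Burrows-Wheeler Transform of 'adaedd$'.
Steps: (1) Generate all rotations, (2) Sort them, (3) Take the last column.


Rotations (sorted):
  0: $adaedd -> last char: d
  1: adaedd$ -> last char: $
  2: aedd$ad -> last char: d
  3: d$adaed -> last char: d
  4: daedd$a -> last char: a
  5: dd$adae -> last char: e
  6: edd$ada -> last char: a


BWT = d$ddaea


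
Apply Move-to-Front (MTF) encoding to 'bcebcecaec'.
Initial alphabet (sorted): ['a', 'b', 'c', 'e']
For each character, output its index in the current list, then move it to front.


MTF encoding:
'b': index 1 in ['a', 'b', 'c', 'e'] -> ['b', 'a', 'c', 'e']
'c': index 2 in ['b', 'a', 'c', 'e'] -> ['c', 'b', 'a', 'e']
'e': index 3 in ['c', 'b', 'a', 'e'] -> ['e', 'c', 'b', 'a']
'b': index 2 in ['e', 'c', 'b', 'a'] -> ['b', 'e', 'c', 'a']
'c': index 2 in ['b', 'e', 'c', 'a'] -> ['c', 'b', 'e', 'a']
'e': index 2 in ['c', 'b', 'e', 'a'] -> ['e', 'c', 'b', 'a']
'c': index 1 in ['e', 'c', 'b', 'a'] -> ['c', 'e', 'b', 'a']
'a': index 3 in ['c', 'e', 'b', 'a'] -> ['a', 'c', 'e', 'b']
'e': index 2 in ['a', 'c', 'e', 'b'] -> ['e', 'a', 'c', 'b']
'c': index 2 in ['e', 'a', 'c', 'b'] -> ['c', 'e', 'a', 'b']


Output: [1, 2, 3, 2, 2, 2, 1, 3, 2, 2]


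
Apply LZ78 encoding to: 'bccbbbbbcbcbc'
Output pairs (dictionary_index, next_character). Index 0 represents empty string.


LZ78 encoding steps:
Dictionary: {0: ''}
Step 1: w='' (idx 0), next='b' -> output (0, 'b'), add 'b' as idx 1
Step 2: w='' (idx 0), next='c' -> output (0, 'c'), add 'c' as idx 2
Step 3: w='c' (idx 2), next='b' -> output (2, 'b'), add 'cb' as idx 3
Step 4: w='b' (idx 1), next='b' -> output (1, 'b'), add 'bb' as idx 4
Step 5: w='bb' (idx 4), next='c' -> output (4, 'c'), add 'bbc' as idx 5
Step 6: w='b' (idx 1), next='c' -> output (1, 'c'), add 'bc' as idx 6
Step 7: w='bc' (idx 6), end of input -> output (6, '')


Encoded: [(0, 'b'), (0, 'c'), (2, 'b'), (1, 'b'), (4, 'c'), (1, 'c'), (6, '')]


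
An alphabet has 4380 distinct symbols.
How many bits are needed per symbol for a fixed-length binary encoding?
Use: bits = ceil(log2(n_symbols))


log2(4380) = 12.0967
Bracket: 2^12 = 4096 < 4380 <= 2^13 = 8192
So ceil(log2(4380)) = 13

bits = ceil(log2(4380)) = ceil(12.0967) = 13 bits


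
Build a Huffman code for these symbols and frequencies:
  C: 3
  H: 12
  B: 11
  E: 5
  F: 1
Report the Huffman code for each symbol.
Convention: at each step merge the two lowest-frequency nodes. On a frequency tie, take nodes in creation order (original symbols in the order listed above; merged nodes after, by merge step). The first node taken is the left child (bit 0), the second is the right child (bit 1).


Huffman tree construction:
Step 1: Merge F(1) + C(3) = 4
Step 2: Merge (F+C)(4) + E(5) = 9
Step 3: Merge ((F+C)+E)(9) + B(11) = 20
Step 4: Merge H(12) + (((F+C)+E)+B)(20) = 32
Read each symbol's code off the tree from the root (left child = 0, right child = 1).

Codes:
  C: 1001 (length 4)
  H: 0 (length 1)
  B: 11 (length 2)
  E: 101 (length 3)
  F: 1000 (length 4)
Average code length: 65/32 = 2.0313 bits/symbol


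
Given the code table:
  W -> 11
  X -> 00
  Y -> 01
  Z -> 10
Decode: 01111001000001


Decoding:
01 -> Y
11 -> W
10 -> Z
01 -> Y
00 -> X
00 -> X
01 -> Y


Result: YWZYXXY


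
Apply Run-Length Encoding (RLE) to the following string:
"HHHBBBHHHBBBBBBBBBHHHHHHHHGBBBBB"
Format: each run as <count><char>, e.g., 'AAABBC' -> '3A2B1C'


Scanning runs left to right:
  i=0: run of 'H' x 3 -> '3H'
  i=3: run of 'B' x 3 -> '3B'
  i=6: run of 'H' x 3 -> '3H'
  i=9: run of 'B' x 9 -> '9B'
  i=18: run of 'H' x 8 -> '8H'
  i=26: run of 'G' x 1 -> '1G'
  i=27: run of 'B' x 5 -> '5B'

RLE = 3H3B3H9B8H1G5B


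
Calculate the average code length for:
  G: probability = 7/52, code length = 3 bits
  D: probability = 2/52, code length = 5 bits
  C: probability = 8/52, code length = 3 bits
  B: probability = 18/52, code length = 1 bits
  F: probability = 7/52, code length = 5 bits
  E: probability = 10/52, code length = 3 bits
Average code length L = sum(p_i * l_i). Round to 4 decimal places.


Weighted contributions p_i * l_i:
  G: (7/52) * 3 = 21/52
  D: (2/52) * 5 = 10/52
  C: (8/52) * 3 = 24/52
  B: (18/52) * 1 = 18/52
  F: (7/52) * 5 = 35/52
  E: (10/52) * 3 = 30/52
Sum = (21 + 10 + 24 + 18 + 35 + 30)/52 = 138/52

L = 138/52 = 2.6538 bits/symbol


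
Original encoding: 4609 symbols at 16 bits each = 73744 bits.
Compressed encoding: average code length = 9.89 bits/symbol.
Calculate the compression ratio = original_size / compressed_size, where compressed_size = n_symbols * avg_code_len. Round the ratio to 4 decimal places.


original_size = n_symbols * orig_bits = 4609 * 16 = 73744 bits
compressed_size = n_symbols * avg_code_len = 4609 * 9.89 = 45583.01 bits
ratio = original_size / compressed_size = 73744 / 45583.01 = 1.6178

Compression ratio = 1.6178
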